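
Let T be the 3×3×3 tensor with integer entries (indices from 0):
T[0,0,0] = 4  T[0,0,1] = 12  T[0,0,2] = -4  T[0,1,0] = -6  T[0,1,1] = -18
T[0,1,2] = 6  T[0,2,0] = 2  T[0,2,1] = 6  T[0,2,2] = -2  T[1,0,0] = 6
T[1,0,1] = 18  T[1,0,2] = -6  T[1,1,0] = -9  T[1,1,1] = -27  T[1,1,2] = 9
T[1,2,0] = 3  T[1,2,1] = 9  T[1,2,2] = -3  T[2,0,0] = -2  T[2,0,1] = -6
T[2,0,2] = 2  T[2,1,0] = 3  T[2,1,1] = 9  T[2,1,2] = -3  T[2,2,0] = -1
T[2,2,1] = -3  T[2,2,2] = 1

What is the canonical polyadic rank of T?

1

Lower bound: T ≠ 0 (e.g. T[0,0,0] = 4), so rank(T) ≥ 1.
Upper bound: the mode-1 fibre T[:,0,0] = [4, 6, -2] gives a = [2, 3, -1] (primitive direction); the mode-2 fibre T[0,:,0] = [4, -6, 2] gives b = [2, -3, 1]; then c[k] = T[0,0,k] / (a[0]·b[0]) = [4, 12, -4] / 4 = [1, 3, -1].
Expanding [2, 3, -1] (x) [2, -3, 1] (x) [1, 3, -1] reproduces all 27 entries of T, so T = [2, 3, -1] (x) [2, -3, 1] (x) [1, 3, -1] and rank(T) ≤ 1.
These bounds meet, so rank(T) = 1.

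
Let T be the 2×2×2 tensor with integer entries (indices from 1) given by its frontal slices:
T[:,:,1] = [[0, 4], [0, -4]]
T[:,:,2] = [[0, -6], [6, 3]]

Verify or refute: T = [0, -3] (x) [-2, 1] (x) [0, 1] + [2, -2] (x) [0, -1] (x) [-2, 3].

Yes

Reconstruct entrywise from the claimed factors. For example, T[1,1,1] = 0 and Σₗ aₗ[1]bₗ[1]cₗ[1] = (0)·(-2)·(0) + (2)·(0)·(-2) = 0; checking all 8 entries, every one matches. The claim holds.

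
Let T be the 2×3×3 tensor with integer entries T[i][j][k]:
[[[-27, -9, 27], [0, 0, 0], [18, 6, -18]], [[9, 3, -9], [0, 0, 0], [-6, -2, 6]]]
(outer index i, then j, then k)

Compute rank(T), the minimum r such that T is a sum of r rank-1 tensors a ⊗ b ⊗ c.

1

Lower bound: T ≠ 0 (e.g. T[0,0,0] = -27), so rank(T) ≥ 1.
Upper bound: if T = a ⊗ b ⊗ c then every fibre of T is a multiple of the corresponding factor, so read the factors off the fibres through the nonzero entry T[0,0,0] = -27.
The mode-1 fibre T[:,0,0] = [-27, 9] gives a = [3, -1] (primitive direction); the mode-2 fibre T[0,:,0] = [-27, 0, 18] gives b = [3, 0, -2]; then c[k] = T[0,0,k] / (a[0]·b[0]) = [-27, -9, 27] / 9 = [-3, -1, 3].
Expanding [3, -1] ⊗ [3, 0, -2] ⊗ [-3, -1, 3] reproduces all 18 entries of T, so T = [3, -1] ⊗ [3, 0, -2] ⊗ [-3, -1, 3] and rank(T) ≤ 1.
These bounds meet, so rank(T) = 1.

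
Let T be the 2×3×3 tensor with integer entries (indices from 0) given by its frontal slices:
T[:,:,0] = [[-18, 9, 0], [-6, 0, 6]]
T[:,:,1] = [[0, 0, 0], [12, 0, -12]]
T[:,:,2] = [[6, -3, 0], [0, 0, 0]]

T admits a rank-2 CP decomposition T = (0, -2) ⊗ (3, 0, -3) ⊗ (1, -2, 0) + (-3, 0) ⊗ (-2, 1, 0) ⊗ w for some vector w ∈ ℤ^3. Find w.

w = (-3, 0, 1)

Subtract the known terms from T to get the rank-1 residual R = (-3, 0) ⊗ (-2, 1, 0) ⊗ w, so R[i,j,k] = a[i]·b[j]·w[k]. Pick indices with nonzero a[0]·b[0] = (-3)·(-2) = 6. Only the fibre through (0,0,·) is needed: R[0,0,:] = T[0,0,:] − Σₗ aₗ[0]bₗ[0]cₗ = [-18, 0, 6] − (0)·(3)·(1, -2, 0) = [-18, 0, 6]. Then w[k] = R[0,0,k] / 6 for each k, giving w = [-18, 0, 6] / 6 = (-3, 0, 1).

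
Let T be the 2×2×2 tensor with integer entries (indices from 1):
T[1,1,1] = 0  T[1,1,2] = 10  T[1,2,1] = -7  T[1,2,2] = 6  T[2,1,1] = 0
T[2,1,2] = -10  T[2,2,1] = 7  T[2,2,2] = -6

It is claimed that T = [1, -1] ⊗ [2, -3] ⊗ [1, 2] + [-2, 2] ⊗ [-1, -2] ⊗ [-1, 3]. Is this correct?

Reconstruct entrywise from the claimed factors. For example, T[2,1,1] = 0 and Σₗ aₗ[2]bₗ[1]cₗ[1] = (-1)·(2)·(1) + (2)·(-1)·(-1) = 0; checking all 8 entries, every one matches. The claim holds.

Yes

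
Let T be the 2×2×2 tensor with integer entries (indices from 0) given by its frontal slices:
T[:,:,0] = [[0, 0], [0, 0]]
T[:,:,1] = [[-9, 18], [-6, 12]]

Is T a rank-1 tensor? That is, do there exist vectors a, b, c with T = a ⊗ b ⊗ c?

Yes

If T = a ⊗ b ⊗ c then every fibre of T is a multiple of the corresponding factor, so read the factors off the fibres through the nonzero entry T[0,0,1] = -9.
The mode-1 fibre T[:,0,1] = [-9, -6] gives a = (3, 2) (primitive direction); the mode-2 fibre T[0,:,1] = [-9, 18] gives b = (1, -2); then c[k] = T[0,0,k] / (a[0]·b[0]) = [0, -9] / 3 = (0, -3).
Expanding (3, 2) ⊗ (1, -2) ⊗ (0, -3) reproduces all 8 entries of T, so T = (3, 2) ⊗ (1, -2) ⊗ (0, -3) and rank(T) ≤ 1.
Equivalently every frontal slice T[:,:,k] is c[k] times the rank-1 matrix (3, 2) ⊗ (1, -2). So T has rank 1 (it is nonzero).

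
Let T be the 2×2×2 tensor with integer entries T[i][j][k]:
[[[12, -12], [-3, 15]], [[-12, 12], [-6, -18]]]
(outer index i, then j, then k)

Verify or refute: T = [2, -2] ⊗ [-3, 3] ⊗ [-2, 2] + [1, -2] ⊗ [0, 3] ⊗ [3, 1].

Reconstruct entrywise from the claimed factors. For example, T[0,1,1] = 15 and Σₗ aₗ[0]bₗ[1]cₗ[1] = (2)·(3)·(2) + (1)·(3)·(1) = 15; checking all 8 entries, every one matches. The claim holds.

Yes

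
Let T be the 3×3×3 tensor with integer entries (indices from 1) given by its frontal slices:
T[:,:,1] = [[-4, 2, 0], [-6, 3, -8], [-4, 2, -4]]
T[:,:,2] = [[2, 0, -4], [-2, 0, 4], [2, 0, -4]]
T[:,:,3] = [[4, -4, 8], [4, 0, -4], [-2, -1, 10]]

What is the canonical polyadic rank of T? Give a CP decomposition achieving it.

Lower bound: the mode-3 unfolding of T (rows indexed by k, columns by (i,j) = (1,1), (1,2), (1,3), (2,1), (2,2), (2,3), (3,1), (3,2), (3,3)) is [[-4, 2, 0, -6, 3, -8, -4, 2, -4], [2, 0, -4, -2, 0, 4, 2, 0, -4], [4, -4, 8, 4, 0, -4, -2, -1, 10]].
There the 3×3 minor on rows k ∈ {1, 2, 3}, columns (i,j) ∈ {(1,1), (1,2), (2,1)} is det [[-4, 2, -6], [2, 0, -2], [4, -4, 4]] = 48 ≠ 0, so this unfolding has rank ≥ 3; CP rank is at least every unfolding rank, so rank(T) ≥ 3. (Flattening ranks never certify an upper bound on CP rank; for that we must actually write T with 3 rank-1 terms.)
Upper bound: T is a sum of 3 rank-1 terms, T = [0, 2, 1] ⊗ [2, -1, 2] ⊗ [-2, 0, 1] + [1, -1, 1] ⊗ [1, 0, -2] ⊗ [0, 2, -4] + [2, -1, 0] ⊗ [2, -1, 0] ⊗ [-1, 0, 2] (one valid choice — decompositions are not unique — normalised so each a, b is primitive with positive first nonzero entry; check it by expanding all entries), so rank(T) ≤ 3.
These bounds meet, so rank(T) = 3.

rank(T) = 3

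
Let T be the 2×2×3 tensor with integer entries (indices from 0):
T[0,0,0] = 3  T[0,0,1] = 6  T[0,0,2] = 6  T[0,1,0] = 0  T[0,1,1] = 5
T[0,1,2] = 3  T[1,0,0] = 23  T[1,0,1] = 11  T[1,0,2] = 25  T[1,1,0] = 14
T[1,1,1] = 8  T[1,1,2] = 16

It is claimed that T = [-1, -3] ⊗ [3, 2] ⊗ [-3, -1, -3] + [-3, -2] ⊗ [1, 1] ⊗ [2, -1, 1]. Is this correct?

Yes

Reconstruct entrywise from the claimed factors. For example, T[1,1,0] = 14 and Σₗ aₗ[1]bₗ[1]cₗ[0] = (-3)·(2)·(-3) + (-2)·(1)·(2) = 14; checking all 12 entries, every one matches. The claim holds.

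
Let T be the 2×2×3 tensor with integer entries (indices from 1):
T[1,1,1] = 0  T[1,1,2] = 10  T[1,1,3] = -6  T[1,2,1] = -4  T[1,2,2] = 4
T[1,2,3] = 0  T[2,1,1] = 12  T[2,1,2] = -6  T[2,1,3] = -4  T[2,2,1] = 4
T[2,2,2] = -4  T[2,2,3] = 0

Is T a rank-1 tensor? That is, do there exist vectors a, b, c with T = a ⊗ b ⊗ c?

No

The mode-3 unfolding of T (rows indexed by k, columns by (i,j) = (1,1), (1,2), (2,1), (2,2)) is [[0, -4, 12, 4], [10, 4, -6, -4], [-6, 0, -4, 0]].
There the 3×3 minor on rows k ∈ {1, 2, 3}, columns (i,j) ∈ {(1,1), (1,2), (2,1)} is det [[0, -4, 12], [10, 4, -6], [-6, 0, -4]] = -16 ≠ 0, so this unfolding has rank ≥ 3; CP rank is at least every unfolding rank, so rank(T) ≥ 3.
In particular rank(T) ≥ 3 > 1, so T is not rank-1.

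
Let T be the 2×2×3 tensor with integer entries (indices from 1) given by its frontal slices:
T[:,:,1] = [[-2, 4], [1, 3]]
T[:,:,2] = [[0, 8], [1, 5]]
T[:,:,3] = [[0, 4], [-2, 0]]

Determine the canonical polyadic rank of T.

Lower bound: the mode-3 unfolding of T (rows indexed by k, columns by (i,j) = (1,1), (1,2), (2,1), (2,2)) is [[-2, 4, 1, 3], [0, 8, 1, 5], [0, 4, -2, 0]].
There the 3×3 minor on rows k ∈ {1, 2, 3}, columns (i,j) ∈ {(1,1), (1,2), (2,1)} is det [[-2, 4, 1], [0, 8, 1], [0, 4, -2]] = 40 ≠ 0, so this unfolding has rank ≥ 3; CP rank is at least every unfolding rank, so rank(T) ≥ 3. (This is only a lower bound: in general the CP rank may exceed every unfolding rank, so we still need to exhibit 3 rank-1 terms summing to T.)
Upper bound: T is a sum of 3 rank-1 terms, T = [0, 1] ∘ [1, 1] ∘ [1, 1, -2] + [1, 0] ∘ [1, 0] ∘ [-2, 0, 0] + [2, 1] ∘ [0, 1] ∘ [2, 4, 2] (one valid choice — decompositions are not unique — normalised so each a, b is primitive with positive first nonzero entry; check it by expanding all entries), so rank(T) ≤ 3.
These bounds meet, so rank(T) = 3.
Check entry T[1,1,2] = 0: (0)·(1)·(1) + (1)·(1)·(0) + (2)·(0)·(4) = 0.

3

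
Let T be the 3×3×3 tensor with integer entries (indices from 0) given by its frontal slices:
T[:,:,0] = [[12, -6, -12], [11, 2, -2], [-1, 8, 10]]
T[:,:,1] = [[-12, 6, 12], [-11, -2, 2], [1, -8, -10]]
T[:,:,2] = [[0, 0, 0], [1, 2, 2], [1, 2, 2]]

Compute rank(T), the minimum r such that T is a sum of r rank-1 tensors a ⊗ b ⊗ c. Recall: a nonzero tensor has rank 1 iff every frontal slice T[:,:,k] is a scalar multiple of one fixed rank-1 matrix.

Lower bound: the mode-2 unfolding of T (rows indexed by j, columns by (i,k) = (0,0), (0,1), (0,2), (1,0), (1,1), (1,2), (2,0), (2,1), (2,2)) is [[12, -12, 0, 11, -11, 1, -1, 1, 1], [-6, 6, 0, 2, -2, 2, 8, -8, 2], [-12, 12, 0, -2, 2, 2, 10, -10, 2]].
There the 2×2 minor on rows j ∈ {0, 1}, columns (i,k) ∈ {(0,0), (1,0)} is det [[12, 11], [-6, 2]] = 90 ≠ 0, so this unfolding has rank ≥ 2; CP rank is at least every unfolding rank, so rank(T) ≥ 2. (This is only a lower bound: in general the CP rank may exceed every unfolding rank, so we still need to exhibit 2 rank-1 terms summing to T.)
Upper bound — finding two terms. Write S_k = T[:,:,k] for the frontal slices: S₀ = [[12, -6, -12], [11, 2, -2], [-1, 8, 10]], S₁ = [[-12, 6, 12], [-11, -2, 2], [1, -8, -10]], S₂ = [[0, 0, 0], [1, 2, 2], [1, 2, 2]].
If T = a₁ ⊗ b₁ ⊗ c₁ + a₂ ⊗ b₂ ⊗ c₂ then each S_k = c₁[k]·a₁b₁ᵀ + c₂[k]·a₂b₂ᵀ. S₀ and S₂ are linearly independent, so a₁b₁ᵀ and a₂b₂ᵀ must span the same plane of matrices: they are the rank-1 matrices of the form x·S₀ + y·S₂.
The 2×2 minor of x·S₀ + y·S₂ on rows {0,1}, columns {0,1} is 90·x² + 30·xy = 30·(3·x + y)(x), vanishing at (x:y) = (1:-3) and (0:1).
M₁ = S₀ − 3·S₂ = [[12, -6, -12], [8, -4, -8], [-4, 2, 4]] = 2·[3, 2, -1][2, -1, -2]ᵀ and M₂ = S₂ = [[0, 0, 0], [1, 2, 2], [1, 2, 2]] = [0, 1, 1][1, 2, 2]ᵀ, so take a₁ = [3, 2, -1], b₁ = [2, -1, -2], a₂ = [0, 1, 1], b₂ = [1, 2, 2].
Each slice is an integer combination of E₁ = a₁b₁ᵀ and E₂ = a₂b₂ᵀ: S₀ = 2·E₁ + 3·E₂, S₁ = −2·E₁ − 3·E₂, S₂ = E₂; reading off coefficients, c₁ = [2, -2, 0] and c₂ = [3, -3, 1].
Hence T = [3, 2, -1] ⊗ [2, -1, -2] ⊗ [2, -2, 0] + [0, 1, 1] ⊗ [1, 2, 2] ⊗ [3, -3, 1], so rank(T) ≤ 2.
These bounds meet, so rank(T) = 2.
Check entry T[1,0,2] = 1: (2)·(2)·(0) + (1)·(1)·(1) = 1.

2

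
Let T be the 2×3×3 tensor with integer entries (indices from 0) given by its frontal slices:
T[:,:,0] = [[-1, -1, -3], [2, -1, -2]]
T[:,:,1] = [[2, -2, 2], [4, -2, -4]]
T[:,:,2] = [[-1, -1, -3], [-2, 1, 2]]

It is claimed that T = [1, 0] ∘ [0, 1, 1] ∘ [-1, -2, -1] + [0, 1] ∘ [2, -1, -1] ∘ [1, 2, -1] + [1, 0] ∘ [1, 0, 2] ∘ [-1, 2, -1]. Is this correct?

No

Reconstruct entry (1,2,0) from the claimed factors: Σₗ aₗ[1]bₗ[2]cₗ[0] = (0)·(1)·(-1) + (1)·(-1)·(1) + (0)·(2)·(-1) = -1, but T[1,2,0] = -2. The claim is false.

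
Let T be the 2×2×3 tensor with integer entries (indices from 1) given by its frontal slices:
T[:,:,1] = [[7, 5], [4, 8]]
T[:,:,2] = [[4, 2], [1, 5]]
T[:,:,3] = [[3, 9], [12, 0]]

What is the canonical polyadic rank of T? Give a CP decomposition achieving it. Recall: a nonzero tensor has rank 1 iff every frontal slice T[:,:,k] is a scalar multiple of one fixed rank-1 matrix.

rank(T) = 2

Lower bound: in the mode-3 unfolding of T (rows indexed by k, columns by (i,j)) the 2×2 minor on rows k ∈ {1, 2}, columns (i,j) ∈ {(1,1), (1,2)} is det [[7, 5], [4, 2]] = -6 ≠ 0, so that unfolding has rank ≥ 2 and hence rank(T) ≥ 2 (CP rank is at least every unfolding rank, though it can be larger).
Upper bound: with S_k = T[:,:,k], the two rank-1 terms a₁b₁ᵀ, a₂b₂ᵀ are the rank-1 members of the pencil x·S₁ + y·S₂.
det(x·S₁ + y·S₂) is 36·x² + 54·xy + 18·y² = 18·(x + y)(2·x + y), vanishing at (x:y) = (1:-1) and (1:-2).
M₁ = S₁ − S₂ = [[3, 3], [3, 3]] = 3·[1, 1][1, 1]ᵀ and M₂ = S₁ − 2·S₂ = [[-1, 1], [2, -2]] = −[1, -2][1, -1]ᵀ, so take a₁ = [1, 1], b₁ = [1, 1], a₂ = [1, -2], b₂ = [1, -1].
Each slice is an integer combination of E₁ = a₁b₁ᵀ and E₂ = a₂b₂ᵀ: S₁ = 6·E₁ + E₂, S₂ = 3·E₁ + E₂, S₃ = 6·E₁ − 3·E₂; reading off coefficients, c₁ = [6, 3, 6] and c₂ = [1, 1, -3].
Hence T = [1, 1] ⊗ [1, 1] ⊗ [6, 3, 6] + [1, -2] ⊗ [1, -1] ⊗ [1, 1, -3], so rank(T) ≤ 2.
These bounds meet, so rank(T) = 2.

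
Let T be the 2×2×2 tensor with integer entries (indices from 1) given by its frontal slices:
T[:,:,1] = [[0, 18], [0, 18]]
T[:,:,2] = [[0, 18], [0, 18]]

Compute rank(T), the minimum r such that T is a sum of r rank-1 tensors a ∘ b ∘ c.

1

Lower bound: T ≠ 0 (e.g. T[1,2,1] = 18), so rank(T) ≥ 1.
Upper bound: if T = a ∘ b ∘ c then every fibre of T is a multiple of the corresponding factor, so read the factors off the fibres through the nonzero entry T[1,2,1] = 18.
The mode-1 fibre T[:,2,1] = [18, 18] gives a = [1, 1] (primitive direction); the mode-2 fibre T[1,:,1] = [0, 18] gives b = [0, 1]; then c[k] = T[1,2,k] / (a[1]·b[2]) = [18, 18] / 1 = [18, 18].
Expanding [1, 1] ∘ [0, 1] ∘ [18, 18] reproduces all 8 entries of T, so T = [1, 1] ∘ [0, 1] ∘ [18, 18] and rank(T) ≤ 1.
These bounds meet, so rank(T) = 1.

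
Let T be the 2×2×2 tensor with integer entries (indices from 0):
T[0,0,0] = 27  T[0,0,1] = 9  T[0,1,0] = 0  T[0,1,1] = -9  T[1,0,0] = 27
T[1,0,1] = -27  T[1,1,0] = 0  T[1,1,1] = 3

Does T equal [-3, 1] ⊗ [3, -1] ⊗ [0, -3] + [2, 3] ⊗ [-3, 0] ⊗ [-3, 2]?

No

Reconstruct entry (0,0,0) from the claimed factors: Σₗ aₗ[0]bₗ[0]cₗ[0] = (-3)·(3)·(0) + (2)·(-3)·(-3) = 18, but T[0,0,0] = 27. The claim is false.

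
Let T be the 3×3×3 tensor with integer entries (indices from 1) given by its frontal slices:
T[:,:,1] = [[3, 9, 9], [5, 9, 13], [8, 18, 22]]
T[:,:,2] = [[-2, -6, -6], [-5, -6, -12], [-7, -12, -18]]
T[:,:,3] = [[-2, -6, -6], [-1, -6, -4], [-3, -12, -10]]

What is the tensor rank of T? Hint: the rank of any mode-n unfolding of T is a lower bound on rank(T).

Lower bound: the mode-3 unfolding of T (rows indexed by k, columns by (i,j) = (1,1), (1,2), (1,3), (2,1), (2,2), (2,3), (3,1), (3,2), (3,3)) is [[3, 9, 9, 5, 9, 13, 8, 18, 22], [-2, -6, -6, -5, -6, -12, -7, -12, -18], [-2, -6, -6, -1, -6, -4, -3, -12, -10]].
There the 2×2 minor on rows k ∈ {1, 2}, columns (i,j) ∈ {(1,1), (2,1)} is det [[3, 5], [-2, -5]] = -5 ≠ 0, so this unfolding has rank ≥ 2; CP rank is at least every unfolding rank, so rank(T) ≥ 2. (Flattening ranks never certify an upper bound on CP rank; for that we must actually write T with 2 rank-1 terms.)
Upper bound — finding two terms. Write S_k = T[:,:,k] for the frontal slices: S₁ = [[3, 9, 9], [5, 9, 13], [8, 18, 22]], S₂ = [[-2, -6, -6], [-5, -6, -12], [-7, -12, -18]], S₃ = [[-2, -6, -6], [-1, -6, -4], [-3, -12, -10]].
If T = a₁ ⊗ b₁ ⊗ c₁ + a₂ ⊗ b₂ ⊗ c₂ then each S_k = c₁[k]·a₁b₁ᵀ + c₂[k]·a₂b₂ᵀ. S₁ and S₂ are linearly independent, so a₁b₁ᵀ and a₂b₂ᵀ must span the same plane of matrices: they are the rank-1 matrices of the form x·S₁ + y·S₂.
The 2×2 minor of x·S₁ + y·S₂ on rows {1,2}, columns {1,2} is −18·x² + 39·xy − 18·y² = (-3)·(2·x − 3·y)(3·x − 2·y), vanishing at (x:y) = (3:2) and (2:3).
M₁ = 3·S₁ + 2·S₂ = [[5, 15, 15], [5, 15, 15], [10, 30, 30]] = 5·[1, 1, 2][1, 3, 3]ᵀ and M₂ = 2·S₁ + 3·S₂ = [[0, 0, 0], [-5, 0, -10], [-5, 0, -10]] = (-5)·[0, 1, 1][1, 0, 2]ᵀ, so take a₁ = [1, 1, 2], b₁ = [1, 3, 3], a₂ = [0, 1, 1], b₂ = [1, 0, 2].
Each slice is an integer combination of E₁ = a₁b₁ᵀ and E₂ = a₂b₂ᵀ: S₁ = 3·E₁ + 2·E₂, S₂ = −2·E₁ − 3·E₂, S₃ = −2·E₁ + E₂; reading off coefficients, c₁ = [3, -2, -2] and c₂ = [2, -3, 1].
Hence T = [1, 1, 2] ⊗ [1, 3, 3] ⊗ [3, -2, -2] + [0, 1, 1] ⊗ [1, 0, 2] ⊗ [2, -3, 1], so rank(T) ≤ 2.
These bounds meet, so rank(T) = 2.

2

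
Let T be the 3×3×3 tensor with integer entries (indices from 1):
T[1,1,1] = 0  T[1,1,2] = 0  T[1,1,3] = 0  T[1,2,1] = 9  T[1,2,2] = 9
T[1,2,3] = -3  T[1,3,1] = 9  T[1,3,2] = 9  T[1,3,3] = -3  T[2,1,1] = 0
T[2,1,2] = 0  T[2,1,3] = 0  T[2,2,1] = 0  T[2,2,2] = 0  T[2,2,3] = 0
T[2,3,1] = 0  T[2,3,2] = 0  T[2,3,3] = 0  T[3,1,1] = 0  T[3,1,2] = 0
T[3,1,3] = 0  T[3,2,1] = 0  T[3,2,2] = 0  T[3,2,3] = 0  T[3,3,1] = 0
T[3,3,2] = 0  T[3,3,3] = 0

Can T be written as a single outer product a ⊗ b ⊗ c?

If T = a ⊗ b ⊗ c then every fibre of T is a multiple of the corresponding factor, so read the factors off the fibres through the nonzero entry T[1,2,1] = 9.
The mode-1 fibre T[:,2,1] = [9, 0, 0] gives a = (1, 0, 0) (primitive direction); the mode-2 fibre T[1,:,1] = [0, 9, 9] gives b = (0, 1, 1); then c[k] = T[1,2,k] / (a[1]·b[2]) = [9, 9, -3] / 1 = (9, 9, -3).
Expanding (1, 0, 0) ⊗ (0, 1, 1) ⊗ (9, 9, -3) reproduces all 27 entries of T, so T = (1, 0, 0) ⊗ (0, 1, 1) ⊗ (9, 9, -3) and rank(T) ≤ 1.
Equivalently every frontal slice T[:,:,k] is c[k] times the rank-1 matrix (1, 0, 0) ⊗ (0, 1, 1). So T has rank 1 (it is nonzero).

Yes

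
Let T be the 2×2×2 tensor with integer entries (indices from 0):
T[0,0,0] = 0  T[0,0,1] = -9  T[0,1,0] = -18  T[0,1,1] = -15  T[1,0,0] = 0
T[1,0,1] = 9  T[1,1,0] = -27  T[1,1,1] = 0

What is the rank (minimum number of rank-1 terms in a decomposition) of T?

2

Lower bound: the mode-2 unfolding of T (rows indexed by j, columns by (i,k) = (0,0), (0,1), (1,0), (1,1)) is [[0, -9, 0, 9], [-18, -15, -27, 0]].
There the 2×2 minor on rows j ∈ {0, 1}, columns (i,k) ∈ {(0,0), (0,1)} is det [[0, -9], [-18, -15]] = -162 ≠ 0, so this unfolding has rank ≥ 2; CP rank is at least every unfolding rank, so rank(T) ≥ 2. (Flattening ranks never certify an upper bound on CP rank; for that we must actually write T with 2 rank-1 terms.)
Upper bound — finding two terms. Write S_k = T[:,:,k] for the frontal slices: S₀ = [[0, -18], [0, -27]], S₁ = [[-9, -15], [9, 0]].
If T = a₁ (x) b₁ (x) c₁ + a₂ (x) b₂ (x) c₂ then each S_k = c₁[k]·a₁b₁ᵀ + c₂[k]·a₂b₂ᵀ. S₀ and S₁ are linearly independent, so a₁b₁ᵀ and a₂b₂ᵀ must span the same plane of matrices: they are the rank-1 matrices of the form x·S₀ + y·S₁.
det(x·S₀ + y·S₁) is 405·xy + 135·y² = 135·(y)(3·x + y), vanishing at (x:y) = (1:0) and (1:-3).
M₁ = S₀ = [[0, -18], [0, -27]] = (-9)·(2, 3)(0, 1)ᵀ and M₂ = S₀ − 3·S₁ = [[27, 27], [-27, -27]] = 27·(1, -1)(1, 1)ᵀ, so take a₁ = (2, 3), b₁ = (0, 1), a₂ = (1, -1), b₂ = (1, 1).
Each slice is an integer combination of E₁ = a₁b₁ᵀ and E₂ = a₂b₂ᵀ: S₀ = −9·E₁, S₁ = −3·E₁ − 9·E₂; reading off coefficients, c₁ = (-9, -3) and c₂ = (0, -9).
Hence T = (2, 3) (x) (0, 1) (x) (-9, -3) + (1, -1) (x) (1, 1) (x) (0, -9), so rank(T) ≤ 2.
These bounds meet, so rank(T) = 2.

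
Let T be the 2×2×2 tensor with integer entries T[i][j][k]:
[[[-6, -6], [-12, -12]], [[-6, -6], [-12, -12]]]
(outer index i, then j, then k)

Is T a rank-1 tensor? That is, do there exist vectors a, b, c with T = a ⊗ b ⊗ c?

Yes

The mode-1 fibre T[:,0,0] = [-6, -6] gives a = [1, 1] (primitive direction); the mode-2 fibre T[0,:,0] = [-6, -12] gives b = [1, 2]; then c[k] = T[0,0,k] / (a[0]·b[0]) = [-6, -6] / 1 = [-6, -6].
Expanding [1, 1] ⊗ [1, 2] ⊗ [-6, -6] reproduces all 8 entries of T, so T = [1, 1] ⊗ [1, 2] ⊗ [-6, -6] and rank(T) ≤ 1.
Equivalently every frontal slice T[:,:,k] is c[k] times the rank-1 matrix [1, 1] ⊗ [1, 2]. So T has rank 1 (it is nonzero).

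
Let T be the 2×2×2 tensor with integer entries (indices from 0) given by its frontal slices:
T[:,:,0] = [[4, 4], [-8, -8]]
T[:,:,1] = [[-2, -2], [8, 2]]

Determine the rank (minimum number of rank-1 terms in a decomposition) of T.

2

Lower bound: the mode-2 unfolding of T (rows indexed by j, columns by (i,k) = (0,0), (0,1), (1,0), (1,1)) is [[4, -2, -8, 8], [4, -2, -8, 2]].
There the 2×2 minor on rows j ∈ {0, 1}, columns (i,k) ∈ {(0,0), (1,1)} is det [[4, 8], [4, 2]] = -24 ≠ 0, so this unfolding has rank ≥ 2; CP rank is at least every unfolding rank, so rank(T) ≥ 2. (Unfolding ranks only ever bound the CP rank from below — rank(T) can be strictly larger than all of them — so the matching upper bound has to come from an explicit 2-term decomposition.)
Upper bound — finding two terms. Write S_k = T[:,:,k] for the frontal slices: S₀ = [[4, 4], [-8, -8]], S₁ = [[-2, -2], [8, 2]].
If T = a₁ (x) b₁ (x) c₁ + a₂ (x) b₂ (x) c₂ then each S_k = c₁[k]·a₁b₁ᵀ + c₂[k]·a₂b₂ᵀ. S₀ and S₁ are linearly independent, so a₁b₁ᵀ and a₂b₂ᵀ must span the same plane of matrices: they are the rank-1 matrices of the form x·S₀ + y·S₁.
det(x·S₀ + y·S₁) is −24·xy + 12·y² = (-12)·(2·x − y)(y), vanishing at (x:y) = (1:2) and (1:0).
M₁ = S₀ + 2·S₁ = [[0, 0], [8, -4]] = 4·(0, 1)(2, -1)ᵀ and M₂ = S₀ = [[4, 4], [-8, -8]] = 4·(1, -2)(1, 1)ᵀ, so take a₁ = (0, 1), b₁ = (2, -1), a₂ = (1, -2), b₂ = (1, 1).
Each slice is an integer combination of E₁ = a₁b₁ᵀ and E₂ = a₂b₂ᵀ: S₀ = 4·E₂, S₁ = 2·E₁ − 2·E₂; reading off coefficients, c₁ = (0, 2) and c₂ = (4, -2).
Hence T = (0, 1) (x) (2, -1) (x) (0, 2) + (1, -2) (x) (1, 1) (x) (4, -2), so rank(T) ≤ 2.
These bounds meet, so rank(T) = 2.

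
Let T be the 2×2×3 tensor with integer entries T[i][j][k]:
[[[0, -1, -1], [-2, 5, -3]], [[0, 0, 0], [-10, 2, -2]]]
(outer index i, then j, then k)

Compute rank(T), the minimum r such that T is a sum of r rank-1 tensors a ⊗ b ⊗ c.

Lower bound: the mode-3 unfolding of T (rows indexed by k, columns by (i,j) = (0,0), (0,1), (1,0), (1,1)) is [[0, -2, 0, -10], [-1, 5, 0, 2], [-1, -3, 0, -2]].
There the 3×3 minor on rows k ∈ {0, 1, 2}, columns (i,j) ∈ {(0,0), (0,1), (1,1)} is det [[0, -2, -10], [-1, 5, 2], [-1, -3, -2]] = -72 ≠ 0, so this unfolding has rank ≥ 3; CP rank is at least every unfolding rank, so rank(T) ≥ 3. (Unfolding ranks only ever bound the CP rank from below — rank(T) can be strictly larger than all of them — so the matching upper bound has to come from an explicit 3-term decomposition.)
Upper bound: T is a sum of 3 rank-1 terms, T = [1, -1] ⊗ [0, 1] ⊗ [2, 2, -2] + [1, 0] ⊗ [1, -1] ⊗ [0, -1, -1] + [1, 2] ⊗ [0, 1] ⊗ [-4, 2, -2] (one valid choice — decompositions are not unique — normalised so each a, b is primitive with positive first nonzero entry; check it by expanding all entries), so rank(T) ≤ 3.
These bounds meet, so rank(T) = 3.

3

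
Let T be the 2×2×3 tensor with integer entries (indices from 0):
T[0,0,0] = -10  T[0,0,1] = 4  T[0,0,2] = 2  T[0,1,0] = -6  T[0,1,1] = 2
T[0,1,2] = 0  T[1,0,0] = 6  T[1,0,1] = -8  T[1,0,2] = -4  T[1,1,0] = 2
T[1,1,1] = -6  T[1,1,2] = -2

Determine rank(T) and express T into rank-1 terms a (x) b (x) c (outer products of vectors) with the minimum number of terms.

Lower bound: the mode-3 unfolding of T (rows indexed by k, columns by (i,j) = (0,0), (0,1), (1,0), (1,1)) is [[-10, -6, 6, 2], [4, 2, -8, -6], [2, 0, -4, -2]].
There the 3×3 minor on rows k ∈ {0, 1, 2}, columns (i,j) ∈ {(0,0), (0,1), (1,0)} is det [[-10, -6, 6], [4, 2, -8], [2, 0, -4]] = 56 ≠ 0, so this unfolding has rank ≥ 3; CP rank is at least every unfolding rank, so rank(T) ≥ 3. (Flattening ranks never certify an upper bound on CP rank; for that we must actually write T with 3 rank-1 terms.)
Upper bound: T is a sum of 3 rank-1 terms, T = [0, 1] (x) [1, 1] (x) [-2, -4, 0] + [1, -1] (x) [2, 1] (x) [-4, 2, 2] + [1, 0] (x) [1, 1] (x) [-2, 0, -2] (one valid choice — decompositions are not unique — normalised so each a, b is primitive with positive first nonzero entry; check it by expanding all entries), so rank(T) ≤ 3.
These bounds meet, so rank(T) = 3.

rank(T) = 3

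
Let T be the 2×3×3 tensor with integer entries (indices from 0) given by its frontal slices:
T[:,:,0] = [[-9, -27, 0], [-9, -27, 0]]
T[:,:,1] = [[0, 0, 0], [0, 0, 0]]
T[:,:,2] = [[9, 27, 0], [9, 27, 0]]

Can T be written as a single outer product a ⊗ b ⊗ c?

Yes

The mode-1 fibre T[:,0,0] = [-9, -9] gives a = [1, 1] (primitive direction); the mode-2 fibre T[0,:,0] = [-9, -27, 0] gives b = [1, 3, 0]; then c[k] = T[0,0,k] / (a[0]·b[0]) = [-9, 0, 9] / 1 = [-9, 0, 9].
Expanding [1, 1] ⊗ [1, 3, 0] ⊗ [-9, 0, 9] reproduces all 18 entries of T, so T = [1, 1] ⊗ [1, 3, 0] ⊗ [-9, 0, 9] and rank(T) ≤ 1.
Equivalently every frontal slice T[:,:,k] is c[k] times the rank-1 matrix [1, 1] ⊗ [1, 3, 0]. So T has rank 1 (it is nonzero).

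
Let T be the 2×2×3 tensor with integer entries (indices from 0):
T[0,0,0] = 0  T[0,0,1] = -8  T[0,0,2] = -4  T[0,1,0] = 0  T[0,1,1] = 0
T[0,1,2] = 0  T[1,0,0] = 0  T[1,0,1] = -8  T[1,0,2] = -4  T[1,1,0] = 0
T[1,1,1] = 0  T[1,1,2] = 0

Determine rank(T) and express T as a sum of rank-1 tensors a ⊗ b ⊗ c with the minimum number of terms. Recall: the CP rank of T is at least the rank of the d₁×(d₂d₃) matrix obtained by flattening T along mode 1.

rank(T) = 1

Lower bound: T ≠ 0 (e.g. T[0,0,1] = -8), so rank(T) ≥ 1.
Upper bound: if T = a ⊗ b ⊗ c then every fibre of T is a multiple of the corresponding factor, so read the factors off the fibres through the nonzero entry T[0,0,1] = -8.
The mode-1 fibre T[:,0,1] = [-8, -8] gives a = [1, 1] (primitive direction); the mode-2 fibre T[0,:,1] = [-8, 0] gives b = [1, 0]; then c[k] = T[0,0,k] / (a[0]·b[0]) = [0, -8, -4] / 1 = [0, -8, -4].
Expanding [1, 1] ⊗ [1, 0] ⊗ [0, -8, -4] reproduces all 12 entries of T, so T = [1, 1] ⊗ [1, 0] ⊗ [0, -8, -4] and rank(T) ≤ 1.
These bounds meet, so rank(T) = 1.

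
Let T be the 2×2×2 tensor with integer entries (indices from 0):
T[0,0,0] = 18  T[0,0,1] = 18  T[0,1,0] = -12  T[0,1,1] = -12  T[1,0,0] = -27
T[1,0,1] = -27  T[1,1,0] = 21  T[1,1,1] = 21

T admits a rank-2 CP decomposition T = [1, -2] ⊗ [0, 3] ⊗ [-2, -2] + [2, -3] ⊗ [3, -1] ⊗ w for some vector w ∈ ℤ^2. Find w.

w = [3, 3]

Subtract the known terms from T to get the rank-1 residual R = [2, -3] ⊗ [3, -1] ⊗ w, so R[i,j,k] = a[i]·b[j]·w[k]. Pick indices with nonzero a[0]·b[0] = (2)·(3) = 6. Only the fibre through (0,0,·) is needed: R[0,0,:] = T[0,0,:] − Σₗ aₗ[0]bₗ[0]cₗ = [18, 18] − (1)·(0)·[-2, -2] = [18, 18]. Then w[k] = R[0,0,k] / 6 for each k, giving w = [18, 18] / 6 = [3, 3].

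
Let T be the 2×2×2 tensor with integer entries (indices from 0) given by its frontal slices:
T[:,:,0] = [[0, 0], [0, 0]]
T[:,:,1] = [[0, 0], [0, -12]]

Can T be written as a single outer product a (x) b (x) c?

Yes

If T = a (x) b (x) c then every fibre of T is a multiple of the corresponding factor, so read the factors off the fibres through the nonzero entry T[1,1,1] = -12.
The mode-1 fibre T[:,1,1] = [0, -12] gives a = (0, 1) (primitive direction); the mode-2 fibre T[1,:,1] = [0, -12] gives b = (0, 1); then c[k] = T[1,1,k] / (a[1]·b[1]) = [0, -12] / 1 = (0, -12).
Expanding (0, 1) (x) (0, 1) (x) (0, -12) reproduces all 8 entries of T, so T = (0, 1) (x) (0, 1) (x) (0, -12) and rank(T) ≤ 1.
Equivalently every frontal slice T[:,:,k] is c[k] times the rank-1 matrix (0, 1) (x) (0, 1). So T has rank 1 (it is nonzero).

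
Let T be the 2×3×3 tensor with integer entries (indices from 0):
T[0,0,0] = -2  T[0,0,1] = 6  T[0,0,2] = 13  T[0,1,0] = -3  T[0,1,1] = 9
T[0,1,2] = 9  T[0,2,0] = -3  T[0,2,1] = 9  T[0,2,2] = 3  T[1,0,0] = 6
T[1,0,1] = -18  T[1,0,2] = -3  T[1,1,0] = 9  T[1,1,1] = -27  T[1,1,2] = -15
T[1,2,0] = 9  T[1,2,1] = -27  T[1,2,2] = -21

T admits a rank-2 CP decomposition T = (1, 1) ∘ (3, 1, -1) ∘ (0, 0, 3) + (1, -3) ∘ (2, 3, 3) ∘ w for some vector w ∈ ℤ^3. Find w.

w = (-1, 3, 2)

Subtract the known terms from T to get the rank-1 residual R = (1, -3) ∘ (2, 3, 3) ∘ w, so R[i,j,k] = a[i]·b[j]·w[k]. Pick indices with nonzero a[0]·b[0] = (1)·(2) = 2. Only the fibre through (0,0,·) is needed: R[0,0,:] = T[0,0,:] − Σₗ aₗ[0]bₗ[0]cₗ = [-2, 6, 13] − (1)·(3)·(0, 0, 3) = [-2, 6, 4]. Then w[k] = R[0,0,k] / 2 for each k, giving w = [-2, 6, 4] / 2 = (-1, 3, 2).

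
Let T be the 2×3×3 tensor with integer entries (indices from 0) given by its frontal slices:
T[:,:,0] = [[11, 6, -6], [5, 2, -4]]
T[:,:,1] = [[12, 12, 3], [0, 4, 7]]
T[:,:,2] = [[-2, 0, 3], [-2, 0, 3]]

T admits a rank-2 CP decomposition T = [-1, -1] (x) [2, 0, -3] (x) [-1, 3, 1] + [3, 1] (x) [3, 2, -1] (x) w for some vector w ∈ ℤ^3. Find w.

Subtract the known terms from T to get the rank-1 residual R = [3, 1] (x) [3, 2, -1] (x) w, so R[i,j,k] = a[i]·b[j]·w[k]. Pick indices with nonzero a[0]·b[0] = (3)·(3) = 9. Only the fibre through (0,0,·) is needed: R[0,0,:] = T[0,0,:] − Σₗ aₗ[0]bₗ[0]cₗ = [11, 12, -2] − (-1)·(2)·[-1, 3, 1] = [9, 18, 0]. Then w[k] = R[0,0,k] / 9 for each k, giving w = [9, 18, 0] / 9 = [1, 2, 0].

w = [1, 2, 0]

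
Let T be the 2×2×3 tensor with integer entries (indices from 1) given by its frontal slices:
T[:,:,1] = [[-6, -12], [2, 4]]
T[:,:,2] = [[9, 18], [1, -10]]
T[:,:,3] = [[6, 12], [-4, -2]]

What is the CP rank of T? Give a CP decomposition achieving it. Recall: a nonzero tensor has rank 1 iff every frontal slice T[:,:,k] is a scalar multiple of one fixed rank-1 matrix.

Lower bound: the mode-3 unfolding of T (rows indexed by k, columns by (i,j) = (1,1), (1,2), (2,1), (2,2)) is [[-6, -12, 2, 4], [9, 18, 1, -10], [6, 12, -4, -2]].
There the 2×2 minor on rows k ∈ {1, 2}, columns (i,j) ∈ {(1,1), (2,1)} is det [[-6, 2], [9, 1]] = -24 ≠ 0, so this unfolding has rank ≥ 2; CP rank is at least every unfolding rank, so rank(T) ≥ 2. (This is only a lower bound: in general the CP rank may exceed every unfolding rank, so we still need to exhibit 2 rank-1 terms summing to T.)
Upper bound — finding two terms. Write S_k = T[:,:,k] for the frontal slices: S₁ = [[-6, -12], [2, 4]], S₂ = [[9, 18], [1, -10]], S₃ = [[6, 12], [-4, -2]].
If T = a₁ ∘ b₁ ∘ c₁ + a₂ ∘ b₂ ∘ c₂ then each S_k = c₁[k]·a₁b₁ᵀ + c₂[k]·a₂b₂ᵀ. S₁ and S₂ are linearly independent, so a₁b₁ᵀ and a₂b₂ᵀ must span the same plane of matrices: they are the rank-1 matrices of the form x·S₁ + y·S₂.
det(x·S₁ + y·S₂) is 72·xy − 108·y² = 36·(2·x − 3·y)(y), vanishing at (x:y) = (3:2) and (1:0).
M₁ = 3·S₁ + 2·S₂ = [[0, 0], [8, -8]] = 8·[0, 1][1, -1]ᵀ and M₂ = S₁ = [[-6, -12], [2, 4]] = (-2)·[3, -1][1, 2]ᵀ, so take a₁ = [0, 1], b₁ = [1, -1], a₂ = [3, -1], b₂ = [1, 2].
Each slice is an integer combination of E₁ = a₁b₁ᵀ and E₂ = a₂b₂ᵀ: S₁ = −2·E₂, S₂ = 4·E₁ + 3·E₂, S₃ = −2·E₁ + 2·E₂; reading off coefficients, c₁ = [0, 4, -2] and c₂ = [-2, 3, 2].
Hence T = [0, 1] ∘ [1, -1] ∘ [0, 4, -2] + [3, -1] ∘ [1, 2] ∘ [-2, 3, 2], so rank(T) ≤ 2.
These bounds meet, so rank(T) = 2.

rank(T) = 2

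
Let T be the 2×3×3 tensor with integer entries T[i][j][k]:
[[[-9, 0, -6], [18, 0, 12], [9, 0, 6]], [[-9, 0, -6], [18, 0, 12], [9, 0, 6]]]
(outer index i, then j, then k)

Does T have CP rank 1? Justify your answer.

If T = a ⊗ b ⊗ c then every fibre of T is a multiple of the corresponding factor, so read the factors off the fibres through the nonzero entry T[0,0,0] = -9.
The mode-1 fibre T[:,0,0] = [-9, -9] gives a = [1, 1] (primitive direction); the mode-2 fibre T[0,:,0] = [-9, 18, 9] gives b = [1, -2, -1]; then c[k] = T[0,0,k] / (a[0]·b[0]) = [-9, 0, -6] / 1 = [-9, 0, -6].
Expanding [1, 1] ⊗ [1, -2, -1] ⊗ [-9, 0, -6] reproduces all 18 entries of T, so T = [1, 1] ⊗ [1, -2, -1] ⊗ [-9, 0, -6] and rank(T) ≤ 1.
Equivalently every frontal slice T[:,:,k] is c[k] times the rank-1 matrix [1, 1] ⊗ [1, -2, -1]. So T has rank 1 (it is nonzero).

Yes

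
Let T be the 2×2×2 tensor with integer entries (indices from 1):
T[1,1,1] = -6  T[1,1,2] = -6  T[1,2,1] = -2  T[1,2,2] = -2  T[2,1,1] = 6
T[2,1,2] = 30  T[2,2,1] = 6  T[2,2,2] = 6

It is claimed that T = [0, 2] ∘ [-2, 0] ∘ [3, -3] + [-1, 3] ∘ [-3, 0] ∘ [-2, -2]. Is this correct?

Reconstruct entry (1,2,1) from the claimed factors: Σₗ aₗ[1]bₗ[2]cₗ[1] = (0)·(0)·(3) + (-1)·(0)·(-2) = 0, but T[1,2,1] = -2. The claim is false.

No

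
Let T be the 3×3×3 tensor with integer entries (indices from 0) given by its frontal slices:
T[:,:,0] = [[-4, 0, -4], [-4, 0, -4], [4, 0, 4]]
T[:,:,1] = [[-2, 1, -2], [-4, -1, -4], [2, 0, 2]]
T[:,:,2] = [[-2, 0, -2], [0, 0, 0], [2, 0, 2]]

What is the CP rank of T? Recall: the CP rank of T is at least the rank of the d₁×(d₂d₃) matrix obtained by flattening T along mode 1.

Lower bound: the mode-3 unfolding of T (rows indexed by k, columns by (i,j) = (0,0), (0,1), (0,2), (1,0), (1,1), (1,2), (2,0), (2,1), (2,2)) is [[-4, 0, -4, -4, 0, -4, 4, 0, 4], [-2, 1, -2, -4, -1, -4, 2, 0, 2], [-2, 0, -2, 0, 0, 0, 2, 0, 2]].
There the 3×3 minor on rows k ∈ {0, 1, 2}, columns (i,j) ∈ {(0,0), (0,1), (1,0)} is det [[-4, 0, -4], [-2, 1, -4], [-2, 0, 0]] = -8 ≠ 0, so this unfolding has rank ≥ 3; CP rank is at least every unfolding rank, so rank(T) ≥ 3. (Flattening ranks never certify an upper bound on CP rank; for that we must actually write T with 3 rank-1 terms.)
Upper bound: T is a sum of 3 rank-1 terms, T = (0, 1, 0) ⊗ (1, 0, 1) ⊗ (0, -2, 2) + (1, -1, 0) ⊗ (0, 1, 0) ⊗ (0, 1, 0) + (1, 1, -1) ⊗ (1, 0, 1) ⊗ (-4, -2, -2) (one valid choice — decompositions are not unique — normalised so each a, b is primitive with positive first nonzero entry; check it by expanding all entries), so rank(T) ≤ 3.
These bounds meet, so rank(T) = 3.
Check entry T[2,2,2] = 2: (0)·(1)·(2) + (0)·(0)·(0) + (-1)·(1)·(-2) = 2.

3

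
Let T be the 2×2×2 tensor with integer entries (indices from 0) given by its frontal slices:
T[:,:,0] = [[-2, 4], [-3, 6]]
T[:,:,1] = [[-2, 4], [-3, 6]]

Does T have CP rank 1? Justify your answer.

If T = a ⊗ b ⊗ c then every fibre of T is a multiple of the corresponding factor, so read the factors off the fibres through the nonzero entry T[0,0,0] = -2.
The mode-1 fibre T[:,0,0] = [-2, -3] gives a = [2, 3] (primitive direction); the mode-2 fibre T[0,:,0] = [-2, 4] gives b = [1, -2]; then c[k] = T[0,0,k] / (a[0]·b[0]) = [-2, -2] / 2 = [-1, -1].
Expanding [2, 3] ⊗ [1, -2] ⊗ [-1, -1] reproduces all 8 entries of T, so T = [2, 3] ⊗ [1, -2] ⊗ [-1, -1] and rank(T) ≤ 1.
Equivalently every frontal slice T[:,:,k] is c[k] times the rank-1 matrix [2, 3] ⊗ [1, -2]. So T has rank 1 (it is nonzero).

Yes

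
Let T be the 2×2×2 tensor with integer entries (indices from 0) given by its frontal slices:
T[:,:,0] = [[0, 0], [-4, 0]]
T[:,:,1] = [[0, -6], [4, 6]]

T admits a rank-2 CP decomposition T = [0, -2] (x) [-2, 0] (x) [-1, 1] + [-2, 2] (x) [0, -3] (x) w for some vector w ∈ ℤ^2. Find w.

w = [0, -1]

Subtract the known terms from T to get the rank-1 residual R = [-2, 2] (x) [0, -3] (x) w, so R[i,j,k] = a[i]·b[j]·w[k]. Pick indices with nonzero a[0]·b[1] = (-2)·(-3) = 6. Only the fibre through (0,1,·) is needed: R[0,1,:] = T[0,1,:] − Σₗ aₗ[0]bₗ[1]cₗ = [0, -6] − (0)·(0)·[-1, 1] = [0, -6]. Then w[k] = R[0,1,k] / 6 for each k, giving w = [0, -6] / 6 = [0, -1].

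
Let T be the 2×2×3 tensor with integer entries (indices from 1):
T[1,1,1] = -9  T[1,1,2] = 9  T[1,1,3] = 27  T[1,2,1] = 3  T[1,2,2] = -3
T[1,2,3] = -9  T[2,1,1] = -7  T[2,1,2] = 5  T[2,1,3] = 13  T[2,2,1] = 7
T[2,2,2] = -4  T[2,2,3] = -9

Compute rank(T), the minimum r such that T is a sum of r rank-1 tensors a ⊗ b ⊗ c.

2

Lower bound: the mode-3 unfolding of T (rows indexed by k, columns by (i,j) = (1,1), (1,2), (2,1), (2,2)) is [[-9, 3, -7, 7], [9, -3, 5, -4], [27, -9, 13, -9]].
There the 2×2 minor on rows k ∈ {1, 2}, columns (i,j) ∈ {(1,1), (2,1)} is det [[-9, -7], [9, 5]] = 18 ≠ 0, so this unfolding has rank ≥ 2; CP rank is at least every unfolding rank, so rank(T) ≥ 2. (Flattening ranks never certify an upper bound on CP rank; for that we must actually write T with 2 rank-1 terms.)
Upper bound — finding two terms. Write S_k = T[:,:,k] for the frontal slices: S₁ = [[-9, 3], [-7, 7]], S₂ = [[9, -3], [5, -4]], S₃ = [[27, -9], [13, -9]].
If T = a₁ ⊗ b₁ ⊗ c₁ + a₂ ⊗ b₂ ⊗ c₂ then each S_k = c₁[k]·a₁b₁ᵀ + c₂[k]·a₂b₂ᵀ. S₁ and S₂ are linearly independent, so a₁b₁ᵀ and a₂b₂ᵀ must span the same plane of matrices: they are the rank-1 matrices of the form x·S₁ + y·S₂.
det(x·S₁ + y·S₂) is −42·x² + 63·xy − 21·y² = (-21)·(2·x − y)(x − y), vanishing at (x:y) = (1:2) and (1:1).
M₁ = S₁ + 2·S₂ = [[9, -3], [3, -1]] = (3, 1)(3, -1)ᵀ and M₂ = S₁ + S₂ = [[0, 0], [-2, 3]] = −(0, 1)(2, -3)ᵀ, so take a₁ = (3, 1), b₁ = (3, -1), a₂ = (0, 1), b₂ = (2, -3).
Each slice is an integer combination of E₁ = a₁b₁ᵀ and E₂ = a₂b₂ᵀ: S₁ = −E₁ − 2·E₂, S₂ = E₁ + E₂, S₃ = 3·E₁ + 2·E₂; reading off coefficients, c₁ = (-1, 1, 3) and c₂ = (-2, 1, 2).
Hence T = (3, 1) ⊗ (3, -1) ⊗ (-1, 1, 3) + (0, 1) ⊗ (2, -3) ⊗ (-2, 1, 2), so rank(T) ≤ 2.
These bounds meet, so rank(T) = 2.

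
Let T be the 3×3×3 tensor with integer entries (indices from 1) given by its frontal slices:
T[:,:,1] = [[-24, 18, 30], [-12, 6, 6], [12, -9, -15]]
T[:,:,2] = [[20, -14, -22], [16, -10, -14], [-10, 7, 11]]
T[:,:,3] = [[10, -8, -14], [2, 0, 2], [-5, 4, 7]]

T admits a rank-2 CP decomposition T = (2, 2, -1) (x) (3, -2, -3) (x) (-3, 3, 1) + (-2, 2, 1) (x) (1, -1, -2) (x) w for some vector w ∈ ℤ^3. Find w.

Subtract the known terms from T to get the rank-1 residual R = (-2, 2, 1) (x) (1, -1, -2) (x) w, so R[i,j,k] = a[i]·b[j]·w[k]. Pick indices with nonzero a[1]·b[1] = (-2)·(1) = -2. Only the fibre through (1,1,·) is needed: R[1,1,:] = T[1,1,:] − Σₗ aₗ[1]bₗ[1]cₗ = [-24, 20, 10] − (2)·(3)·(-3, 3, 1) = [-6, 2, 4]. Then w[k] = R[1,1,k] / -2 for each k, giving w = [-6, 2, 4] / -2 = (3, -1, -2).

w = (3, -1, -2)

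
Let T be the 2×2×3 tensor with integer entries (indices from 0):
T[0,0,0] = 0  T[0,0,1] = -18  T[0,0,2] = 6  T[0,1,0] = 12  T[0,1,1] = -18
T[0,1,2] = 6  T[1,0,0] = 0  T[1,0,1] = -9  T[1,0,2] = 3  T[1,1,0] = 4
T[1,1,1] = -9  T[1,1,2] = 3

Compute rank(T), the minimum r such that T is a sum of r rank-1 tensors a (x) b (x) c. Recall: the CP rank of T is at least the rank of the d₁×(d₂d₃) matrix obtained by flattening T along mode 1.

Lower bound: the mode-2 unfolding of T (rows indexed by j, columns by (i,k) = (0,0), (0,1), (0,2), (1,0), (1,1), (1,2)) is [[0, -18, 6, 0, -9, 3], [12, -18, 6, 4, -9, 3]].
There the 2×2 minor on rows j ∈ {0, 1}, columns (i,k) ∈ {(0,0), (0,1)} is det [[0, -18], [12, -18]] = 216 ≠ 0, so this unfolding has rank ≥ 2; CP rank is at least every unfolding rank, so rank(T) ≥ 2. (Flattening ranks never certify an upper bound on CP rank; for that we must actually write T with 2 rank-1 terms.)
Upper bound — finding two terms. Write S_k = T[:,:,k] for the frontal slices: S₀ = [[0, 12], [0, 4]], S₁ = [[-18, -18], [-9, -9]], S₂ = [[6, 6], [3, 3]].
If T = a₁ (x) b₁ (x) c₁ + a₂ (x) b₂ (x) c₂ then each S_k = c₁[k]·a₁b₁ᵀ + c₂[k]·a₂b₂ᵀ. S₀ and S₁ are linearly independent, so a₁b₁ᵀ and a₂b₂ᵀ must span the same plane of matrices: they are the rank-1 matrices of the form x·S₀ + y·S₁.
det(x·S₀ + y·S₁) is 36·xy = 36·(y)(x), vanishing at (x:y) = (1:0) and (0:1).
M₁ = S₀ = [[0, 12], [0, 4]] = 4·(3, 1)(0, 1)ᵀ and M₂ = S₁ = [[-18, -18], [-9, -9]] = (-9)·(2, 1)(1, 1)ᵀ, so take a₁ = (3, 1), b₁ = (0, 1), a₂ = (2, 1), b₂ = (1, 1).
Each slice is an integer combination of E₁ = a₁b₁ᵀ and E₂ = a₂b₂ᵀ: S₀ = 4·E₁, S₁ = −9·E₂, S₂ = 3·E₂; reading off coefficients, c₁ = (4, 0, 0) and c₂ = (0, -9, 3).
Hence T = (3, 1) (x) (0, 1) (x) (4, 0, 0) + (2, 1) (x) (1, 1) (x) (0, -9, 3), so rank(T) ≤ 2.
These bounds meet, so rank(T) = 2.

2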